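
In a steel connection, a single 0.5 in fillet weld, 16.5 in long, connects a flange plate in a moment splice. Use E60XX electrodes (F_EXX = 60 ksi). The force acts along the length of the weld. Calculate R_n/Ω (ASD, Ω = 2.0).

R_n/Ω ≈ 105 kips

Effective throat t_e = 0.707 × 0.5 = 0.3535 in.
Total length L = 16.5 in; A_we = 0.3535 × 16.5 = 5.833 in².
F_nw = 0.6 F_EXX = 0.6 × 60 = 36 ksi.
R_n = 36 × 5.833 = 210 kips; R_n/Ω = 210/2.0 = 105 kips.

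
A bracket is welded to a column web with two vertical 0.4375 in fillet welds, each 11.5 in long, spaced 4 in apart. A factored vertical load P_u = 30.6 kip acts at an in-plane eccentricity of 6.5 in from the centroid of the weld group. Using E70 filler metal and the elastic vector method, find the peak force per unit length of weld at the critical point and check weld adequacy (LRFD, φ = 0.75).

f_max ≈ 4.14 kip/in; adequate

E70XX → F_EXX = 70 ksi.
Total weld length L_w = 23 in. Treat welds as unit-width lines.
Polar moment about centroid: J = 2[d³/12 + d(b/2)²] = 2[11.5³/12 + 11.5×2²] = 345.5 in³.
Direct shear f_v = P/L_w = 30.6 / 23 = 1.33 kip/in (vertical).
Torsion M = P·e = 30.6 × 6.5 = 198.9 kip·in.
Critical point at (x, y) = (2, 5.75) from centroid. f_tx = M·y/J = 3.31 kip/in; f_ty = M·x/J = 1.151 kip/in.
Resultant f_max = √[f_tx² + (f_v + f_ty)²] = √[3.31² + (1.33 + 1.151)²] = 4.137 kip/in.
Capacity per unit length: φr_n = 0.75 × 0.6 × 70 × (0.707 × 0.4375) = 9.743 kip/in.
4.137 ≤ 9.743 → adequate.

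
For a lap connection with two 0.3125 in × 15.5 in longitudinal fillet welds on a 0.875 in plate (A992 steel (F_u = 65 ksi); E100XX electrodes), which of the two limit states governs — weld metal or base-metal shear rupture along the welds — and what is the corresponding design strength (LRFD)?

φR_n ≈ 308 kip (weld metal governs)

E100XX → F_EXX = 100 ksi.
t_e = 0.707 × 0.3125 = 0.2209 in; L = 31 in.
Weld metal: φR_n = 0.75 × 0.6 × 100 × 0.2209 × 31 = 308.2 kip.
Base metal (shear rupture): φR_n = 0.75 × 0.6 × 65 × 0.875 × 31 = 793.4 kip.
Governing: weld metal.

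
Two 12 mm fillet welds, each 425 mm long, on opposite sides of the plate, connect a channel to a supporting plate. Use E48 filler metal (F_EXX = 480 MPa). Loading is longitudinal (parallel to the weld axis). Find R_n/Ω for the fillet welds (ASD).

R_n/Ω ≈ 1040 kN

Effective throat t_e = 0.707 × 12 = 8.484 mm.
Total length L = 850 mm; A_we = 8.484 × 850 = 7211 mm².
F_nw = 0.6 F_EXX = 0.6 × 480 = 288 MPa.
R_n = 288 × 7211 × 10⁻³ = 2077 kN; R_n/Ω = 2077/2.0 = 1038 kN.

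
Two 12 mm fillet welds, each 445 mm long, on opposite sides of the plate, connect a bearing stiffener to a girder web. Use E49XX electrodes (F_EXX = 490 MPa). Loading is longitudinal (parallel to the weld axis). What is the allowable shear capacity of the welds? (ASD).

Effective throat t_e = 0.707 × 12 = 8.484 mm.
Total length L = 890 mm; A_we = 8.484 × 890 = 7551 mm².
F_nw = 0.6 F_EXX = 0.6 × 490 = 294 MPa.
R_n = 294 × 7551 × 10⁻³ = 2220 kN; R_n/Ω = 2220/2.0 = 1110 kN.

R_n/Ω ≈ 1110 kN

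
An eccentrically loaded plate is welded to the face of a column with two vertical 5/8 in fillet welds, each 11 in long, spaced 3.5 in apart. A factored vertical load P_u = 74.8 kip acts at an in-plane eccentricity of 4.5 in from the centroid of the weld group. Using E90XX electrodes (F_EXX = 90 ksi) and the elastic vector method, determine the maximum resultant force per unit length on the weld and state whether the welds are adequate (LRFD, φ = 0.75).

f_max ≈ 8.4 kip/in; adequate

Total weld length L_w = 22 in. Treat welds as unit-width lines.
Polar moment about centroid: J = 2[d³/12 + d(b/2)²] = 2[11³/12 + 11×1.75²] = 289.2 in³.
Direct shear f_v = P/L_w = 74.8 / 22 = 3.4 kip/in (vertical).
Torsion M = P·e = 74.8 × 4.5 = 336.6 kip·in.
Critical point at (x, y) = (1.75, 5.5) from centroid. f_tx = M·y/J = 6.401 kip/in; f_ty = M·x/J = 2.037 kip/in.
Resultant f_max = √[f_tx² + (f_v + f_ty)²] = √[6.401² + (3.4 + 2.037)²] = 8.398 kip/in.
Capacity per unit length: φr_n = 0.75 × 0.6 × 90 × (0.707 × 0.625) = 17.9 kip/in.
8.398 ≤ 17.9 → adequate.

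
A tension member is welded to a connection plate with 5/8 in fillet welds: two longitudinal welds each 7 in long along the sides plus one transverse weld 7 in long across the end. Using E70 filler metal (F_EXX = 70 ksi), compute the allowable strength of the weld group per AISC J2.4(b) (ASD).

t_e = 0.707 × 0.625 = 0.4419 in.
R_nwl = 0.6 × 70 × 0.4419 × 14 = 259.8 kip (longitudinal, 2 welds).
R_nwt = 0.6 × 70 × 0.4419 × 7 = 129.9 kip (transverse, base value).
(i) R_nwl + R_nwt = 389.7 kip; (ii) 0.85 R_nwl + 1.5 R_nwt = 415.7 kip.
R_n = max = 415.7 kip [governs: (ii)]; R_n/Ω = 207.9 kip.

R_n/Ω ≈ 208 kip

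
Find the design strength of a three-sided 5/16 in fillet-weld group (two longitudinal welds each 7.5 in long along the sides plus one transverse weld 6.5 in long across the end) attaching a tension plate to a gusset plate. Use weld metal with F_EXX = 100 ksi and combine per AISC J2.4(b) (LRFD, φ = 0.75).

t_e = 0.707 × 0.3125 = 0.2209 in.
R_nwl = 0.6 × 100 × 0.2209 × 15 = 198.8 kip (longitudinal, 2 welds).
R_nwt = 0.6 × 100 × 0.2209 × 6.5 = 86.17 kip (transverse, base value).
(i) R_nwl + R_nwt = 285 kip; (ii) 0.85 R_nwl + 1.5 R_nwt = 298.3 kip.
R_n = max = 298.3 kip [governs: (ii)]; φR_n = 223.7 kip.

φR_n ≈ 224 kip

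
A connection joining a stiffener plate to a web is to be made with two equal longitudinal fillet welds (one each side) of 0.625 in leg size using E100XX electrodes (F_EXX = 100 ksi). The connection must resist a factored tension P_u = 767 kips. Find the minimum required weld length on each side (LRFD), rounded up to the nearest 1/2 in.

L = 19.5 in on each side

Throat t_e = 0.707 × 0.625 = 0.4419 in.
φr_n = 0.75 × 0.6 × 100 × 0.4419 = 19.88 kips/in.
L_req = P_u / φr_n = 767 / 19.88 = 38.57 in total.
Per side: 38.57 / 2 = 19.29 in.
Round up → use L = 19.5 in on each side.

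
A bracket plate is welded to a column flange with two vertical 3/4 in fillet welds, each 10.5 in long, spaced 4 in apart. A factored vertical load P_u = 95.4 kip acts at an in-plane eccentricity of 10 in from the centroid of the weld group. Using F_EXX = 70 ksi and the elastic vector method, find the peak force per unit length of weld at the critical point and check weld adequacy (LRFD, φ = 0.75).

Total weld length L_w = 21 in. Treat welds as unit-width lines.
Polar moment about centroid: J = 2[d³/12 + d(b/2)²] = 2[10.5³/12 + 10.5×2²] = 276.9 in³.
Direct shear f_v = P/L_w = 95.4 / 21 = 4.543 kip/in (vertical).
Torsion M = P·e = 95.4 × 10 = 954 kip·in.
Critical point at (x, y) = (2, 5.25) from centroid. f_tx = M·y/J = 18.09 kip/in; f_ty = M·x/J = 6.89 kip/in.
Resultant f_max = √[f_tx² + (f_v + f_ty)²] = √[18.09² + (4.543 + 6.89)²] = 21.4 kip/in.
Capacity per unit length: φr_n = 0.75 × 0.6 × 70 × (0.707 × 0.75) = 16.7 kip/in.
21.4 > 16.7 → NOT adequate.

f_max ≈ 21.4 kip/in; NOT adequate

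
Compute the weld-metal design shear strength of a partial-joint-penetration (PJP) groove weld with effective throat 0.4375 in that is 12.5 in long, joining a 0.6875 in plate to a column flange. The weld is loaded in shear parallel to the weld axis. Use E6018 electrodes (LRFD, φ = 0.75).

E60XX → F_EXX = 60 ksi.
Effective throat (given) t_e = 0.4375 in.
A_we = 0.4375 × 12.5 = 5.469 in².
F_nw = 0.6 F_EXX = 36 ksi.
φR_n = 0.75 × 36 × 5.469 = 147.7 kip.

φR_n ≈ 148 kip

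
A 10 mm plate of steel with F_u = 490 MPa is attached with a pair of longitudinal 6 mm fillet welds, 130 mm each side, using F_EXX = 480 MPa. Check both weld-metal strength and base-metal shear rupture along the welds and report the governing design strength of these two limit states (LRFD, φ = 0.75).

t_e = 0.707 × 6 = 4.242 mm; L = 260 mm.
Weld metal: φR_n = 0.75 × 0.6 × 480 × 4.242 × 260 × 10⁻³ = 238.2 kN.
Base metal (shear rupture): φR_n = 0.75 × 0.6 × 490 × 10 × 260 × 10⁻³ = 573.3 kN.
Governing: weld metal.

φR_n ≈ 238 kN (weld metal governs)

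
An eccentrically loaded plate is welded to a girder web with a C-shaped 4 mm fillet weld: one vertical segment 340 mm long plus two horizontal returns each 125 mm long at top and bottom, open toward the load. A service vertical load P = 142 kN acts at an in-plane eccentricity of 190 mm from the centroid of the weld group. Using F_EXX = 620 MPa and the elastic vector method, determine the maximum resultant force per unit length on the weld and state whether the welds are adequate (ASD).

f_max ≈ 622 N/mm; NOT adequate

Total weld length L_w = 590 mm. Treat welds as unit-width lines.
Centroid: x̄ = 2×125×62.5 / 590 = 26.48 mm from the vertical weld.
Polar moment about centroid: J = I_x + I_y = [340³/12 + 2×125×170²] + [340×26.48² + 2(125³/12 + 125×36.02²)] = 11390000 mm³.
Direct shear f_v = P/L_w = 142×10³ / 590 = 240.7 N/mm (vertical).
Torsion M = P·e = 142×10³ × 190 = 26980000 N·mm.
Critical point at (x, y) = (98.52, 170) from centroid. f_tx = M·y/J = 402.7 N/mm; f_ty = M·x/J = 233.4 N/mm.
Resultant f_max = √[f_tx² + (f_v + f_ty)²] = √[402.7² + (240.7 + 233.4)²] = 622 N/mm.
Capacity per unit length: r_n/Ω = (1/2.0) × 0.6 × 620 × (0.707 × 4) = 526 N/mm.
622 > 526 → NOT adequate.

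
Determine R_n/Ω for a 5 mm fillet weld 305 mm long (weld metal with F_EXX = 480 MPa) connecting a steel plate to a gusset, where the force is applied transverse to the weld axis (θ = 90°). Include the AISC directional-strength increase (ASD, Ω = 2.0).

R_n/Ω ≈ 233 kN

t_e = 0.707 × 5 = 3.535 mm; A_we = 3.535 × 305 = 1078 mm².
Directional factor: 1.0 + 0.5 sin^1.5(90°) = 1.5.
F_nw = 0.6 × 480 × 1.5 = 432 MPa.
R_n/Ω = (432 × 1078) / 2.0 × 10⁻³ = 232.9 kN.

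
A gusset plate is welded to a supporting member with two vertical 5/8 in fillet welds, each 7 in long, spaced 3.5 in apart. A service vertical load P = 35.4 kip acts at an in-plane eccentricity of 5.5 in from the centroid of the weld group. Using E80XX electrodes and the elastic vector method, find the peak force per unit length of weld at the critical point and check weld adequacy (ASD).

f_max ≈ 9.03 kip/in; adequate

E80XX → F_EXX = 80 ksi.
Total weld length L_w = 14 in. Treat welds as unit-width lines.
Polar moment about centroid: J = 2[d³/12 + d(b/2)²] = 2[7³/12 + 7×1.75²] = 100 in³.
Direct shear f_v = P/L_w = 35.4 / 14 = 2.529 kip/in (vertical).
Torsion M = P·e = 35.4 × 5.5 = 194.7 kip·in.
Critical point at (x, y) = (1.75, 3.5) from centroid. f_tx = M·y/J = 6.812 kip/in; f_ty = M·x/J = 3.406 kip/in.
Resultant f_max = √[f_tx² + (f_v + f_ty)²] = √[6.812² + (2.529 + 3.406)²] = 9.034 kip/in.
Capacity per unit length: r_n/Ω = (1/2.0) × 0.6 × 80 × (0.707 × 0.625) = 10.6 kip/in.
9.034 ≤ 10.6 → adequate.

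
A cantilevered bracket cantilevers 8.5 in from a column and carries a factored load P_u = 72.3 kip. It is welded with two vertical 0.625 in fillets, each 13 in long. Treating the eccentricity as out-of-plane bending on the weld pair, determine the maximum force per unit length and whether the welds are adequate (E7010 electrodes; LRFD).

E70XX → F_EXX = 70 ksi.
L_w = 2 × 13 = 26 in; section modulus (unit throat) S = 2 × L²/6 = 56.33 in².
Direct shear f_v = P/L_w = 72.3/26 = 2.781 kip/in.
Moment M = P × e = 72.3 × 8.5 = 614.55 kip·in; bending f_b = M/S = 10.91 kip/in.
f_max = √(f_v² + f_b²) = √(2.781² + 10.91²) = 11.26 kip/in.
φr_n = 0.75 × 0.6 × 70 × (0.707 × 0.625) = 13.92 kip/in → adequate.

f_max ≈ 11.3 kip/in; adequate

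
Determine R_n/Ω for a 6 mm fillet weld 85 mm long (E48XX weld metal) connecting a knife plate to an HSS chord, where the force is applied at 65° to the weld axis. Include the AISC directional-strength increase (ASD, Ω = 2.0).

E48XX → F_EXX = 480 MPa.
t_e = 0.707 × 6 = 4.242 mm; A_we = 4.242 × 85 = 360.6 mm².
Directional factor: 1.0 + 0.5 sin^1.5(65°) = 1.431.
F_nw = 0.6 × 480 × 1.431 = 412.2 MPa.
R_n/Ω = (412.2 × 360.6) / 2.0 × 10⁻³ = 74.32 kN.

R_n/Ω ≈ 74.3 kN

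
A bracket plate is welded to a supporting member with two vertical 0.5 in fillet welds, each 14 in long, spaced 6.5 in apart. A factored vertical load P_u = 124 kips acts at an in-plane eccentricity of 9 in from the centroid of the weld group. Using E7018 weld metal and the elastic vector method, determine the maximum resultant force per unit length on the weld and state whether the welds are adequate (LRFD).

E70XX → F_EXX = 70 ksi.
Total weld length L_w = 28 in. Treat welds as unit-width lines.
Polar moment about centroid: J = 2[d³/12 + d(b/2)²] = 2[14³/12 + 14×3.25²] = 753.1 in³.
Direct shear f_v = P/L_w = 124 / 28 = 4.429 kip/in (vertical).
Torsion M = P·e = 124 × 9 = 1116 kip·in.
Critical point at (x, y) = (3.25, 7) from centroid. f_tx = M·y/J = 10.37 kip/in; f_ty = M·x/J = 4.816 kip/in.
Resultant f_max = √[f_tx² + (f_v + f_ty)²] = √[10.37² + (4.429 + 4.816)²] = 13.9 kip/in.
Capacity per unit length: φr_n = 0.75 × 0.6 × 70 × (0.707 × 0.5) = 11.14 kip/in.
13.9 > 11.14 → NOT adequate.

f_max ≈ 13.9 kip/in; NOT adequate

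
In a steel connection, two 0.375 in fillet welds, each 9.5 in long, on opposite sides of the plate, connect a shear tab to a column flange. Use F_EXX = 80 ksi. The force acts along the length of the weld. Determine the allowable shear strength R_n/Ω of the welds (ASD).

R_n/Ω ≈ 121 kips

Effective throat t_e = 0.707 × 0.375 = 0.2651 in.
Total length L = 19 in; A_we = 0.2651 × 19 = 5.037 in².
F_nw = 0.6 F_EXX = 0.6 × 80 = 48 ksi.
R_n = 48 × 5.037 = 241.8 kips; R_n/Ω = 241.8/2.0 = 120.9 kips.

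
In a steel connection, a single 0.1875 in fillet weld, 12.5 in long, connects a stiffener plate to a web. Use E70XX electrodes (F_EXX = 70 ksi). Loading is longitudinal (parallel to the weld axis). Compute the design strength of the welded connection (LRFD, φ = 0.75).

Effective throat t_e = 0.707 × 0.1875 = 0.1326 in.
Total length L = 12.5 in; A_we = 0.1326 × 12.5 = 1.657 in².
F_nw = 0.6 F_EXX = 0.6 × 70 = 42 ksi.
φR_n = 0.75 × 42 × 1.657 = 52.2 kip.

φR_n ≈ 52.2 kip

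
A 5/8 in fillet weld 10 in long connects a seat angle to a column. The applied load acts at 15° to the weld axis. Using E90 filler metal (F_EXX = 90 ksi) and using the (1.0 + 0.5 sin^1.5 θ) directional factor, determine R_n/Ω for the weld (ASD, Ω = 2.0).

t_e = 0.707 × 0.625 = 0.4419 in; A_we = 0.4419 × 10 = 4.419 in².
Directional factor: 1.0 + 0.5 sin^1.5(15°) = 1.066.
F_nw = 0.6 × 90 × 1.066 = 57.56 ksi.
R_n/Ω = (57.56 × 4.419) / 2.0 = 127.2 kip.

R_n/Ω ≈ 127 kip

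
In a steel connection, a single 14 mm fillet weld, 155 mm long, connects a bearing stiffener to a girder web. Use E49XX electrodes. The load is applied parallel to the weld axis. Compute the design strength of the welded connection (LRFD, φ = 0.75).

φR_n ≈ 338 kN

E49XX → F_EXX = 490 MPa.
Effective throat t_e = 0.707 × 14 = 9.898 mm.
Total length L = 155 mm; A_we = 9.898 × 155 = 1534 mm².
F_nw = 0.6 F_EXX = 0.6 × 490 = 294 MPa.
φR_n = 0.75 × 294 × 1534 × 10⁻³ = 338.3 kN.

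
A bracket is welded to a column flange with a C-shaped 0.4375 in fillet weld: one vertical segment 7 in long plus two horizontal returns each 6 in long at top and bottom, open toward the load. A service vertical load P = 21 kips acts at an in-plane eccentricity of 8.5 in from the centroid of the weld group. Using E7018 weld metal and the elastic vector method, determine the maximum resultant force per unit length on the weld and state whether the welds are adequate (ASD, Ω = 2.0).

E70XX → F_EXX = 70 ksi.
Total weld length L_w = 19 in. Treat welds as unit-width lines.
Centroid: x̄ = 2×6×3 / 19 = 1.895 in from the vertical weld.
Polar moment about centroid: J = I_x + I_y = [7³/12 + 2×6×3.5²] + [7×1.895² + 2(6³/12 + 6×1.105²)] = 251.4 in³.
Direct shear f_v = P/L_w = 21 / 19 = 1.105 kip/in (vertical).
Torsion M = P·e = 21 × 8.5 = 178.5 kip·in.
Critical point at (x, y) = (4.105, 3.5) from centroid. f_tx = M·y/J = 2.485 kip/in; f_ty = M·x/J = 2.915 kip/in.
Resultant f_max = √[f_tx² + (f_v + f_ty)²] = √[2.485² + (1.105 + 2.915)²] = 4.727 kip/in.
Capacity per unit length: r_n/Ω = (1/2.0) × 0.6 × 70 × (0.707 × 0.4375) = 6.496 kip/in.
4.727 ≤ 6.496 → adequate.

f_max ≈ 4.73 kip/in; adequate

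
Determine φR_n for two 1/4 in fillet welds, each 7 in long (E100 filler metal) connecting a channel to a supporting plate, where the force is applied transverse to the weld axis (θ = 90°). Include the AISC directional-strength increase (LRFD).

E100XX → F_EXX = 100 ksi.
t_e = 0.707 × 0.25 = 0.1767 in; A_we = 0.1767 × 14 = 2.474 in².
Directional factor: 1.0 + 0.5 sin^1.5(90°) = 1.5.
F_nw = 0.6 × 100 × 1.5 = 90 ksi.
φR_n = 0.75 × 90 × 2.474 = 167 kips.

φR_n ≈ 167 kips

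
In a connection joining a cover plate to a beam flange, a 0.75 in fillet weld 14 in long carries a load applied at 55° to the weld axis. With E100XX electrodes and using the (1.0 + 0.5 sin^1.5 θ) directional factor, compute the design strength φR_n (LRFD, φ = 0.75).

φR_n ≈ 458 kip

E100XX → F_EXX = 100 ksi.
t_e = 0.707 × 0.75 = 0.5302 in; A_we = 0.5302 × 14 = 7.423 in².
Directional factor: 1.0 + 0.5 sin^1.5(55°) = 1.371.
F_nw = 0.6 × 100 × 1.371 = 82.24 ksi.
φR_n = 0.75 × 82.24 × 7.423 = 457.9 kip.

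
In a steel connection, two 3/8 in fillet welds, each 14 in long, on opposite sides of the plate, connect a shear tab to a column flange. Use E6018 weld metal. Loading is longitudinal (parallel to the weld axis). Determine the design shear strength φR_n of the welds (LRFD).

φR_n ≈ 200 kips

E60XX → F_EXX = 60 ksi.
Effective throat t_e = 0.707 × 0.375 = 0.2651 in.
Total length L = 28 in; A_we = 0.2651 × 28 = 7.423 in².
F_nw = 0.6 F_EXX = 0.6 × 60 = 36 ksi.
φR_n = 0.75 × 36 × 7.423 = 200.4 kips.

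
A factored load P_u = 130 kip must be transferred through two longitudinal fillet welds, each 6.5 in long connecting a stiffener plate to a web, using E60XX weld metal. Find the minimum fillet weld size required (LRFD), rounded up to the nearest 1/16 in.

E60XX → F_EXX = 60 ksi.
Total weld length L = 13 in.
Required throat t_e = P_u / (φ × 0.6 F_EXX × L) = 130 / (0.75 × 0.6 × 60 × 13) = 0.3704 in.
Required leg w = t_e / 0.707 = 0.5239 in → use 9/16 in.

w = 9/16 in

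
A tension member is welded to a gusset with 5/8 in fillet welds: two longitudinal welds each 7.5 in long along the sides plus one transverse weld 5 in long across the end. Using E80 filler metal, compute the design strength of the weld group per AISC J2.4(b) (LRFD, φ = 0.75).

E80XX → F_EXX = 80 ksi.
t_e = 0.707 × 0.625 = 0.4419 in.
R_nwl = 0.6 × 80 × 0.4419 × 15 = 318.1 kip (longitudinal, 2 welds).
R_nwt = 0.6 × 80 × 0.4419 × 5 = 106 kip (transverse, base value).
(i) R_nwl + R_nwt = 424.2 kip; (ii) 0.85 R_nwl + 1.5 R_nwt = 429.5 kip.
R_n = max = 429.5 kip [governs: (ii)]; φR_n = 322.1 kip.

φR_n ≈ 322 kip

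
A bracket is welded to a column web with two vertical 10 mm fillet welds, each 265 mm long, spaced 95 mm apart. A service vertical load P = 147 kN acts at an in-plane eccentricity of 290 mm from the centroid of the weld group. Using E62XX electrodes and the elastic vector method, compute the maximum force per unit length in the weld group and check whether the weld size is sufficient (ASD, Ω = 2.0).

f_max ≈ 1510 N/mm; NOT adequate

E62XX → F_EXX = 620 MPa.
Total weld length L_w = 530 mm. Treat welds as unit-width lines.
Polar moment about centroid: J = 2[d³/12 + d(b/2)²] = 2[265³/12 + 265×47.5²] = 4297000 mm³.
Direct shear f_v = P/L_w = 147×10³ / 530 = 277.4 N/mm (vertical).
Torsion M = P·e = 147×10³ × 290 = 42630000 N·mm.
Critical point at (x, y) = (47.5, 132.5) from centroid. f_tx = M·y/J = 1314 N/mm; f_ty = M·x/J = 471.2 N/mm.
Resultant f_max = √[f_tx² + (f_v + f_ty)²] = √[1314² + (277.4 + 471.2)²] = 1513 N/mm.
Capacity per unit length: r_n/Ω = (1/2.0) × 0.6 × 620 × (0.707 × 10) = 1315 N/mm.
1513 > 1315 → NOT adequate.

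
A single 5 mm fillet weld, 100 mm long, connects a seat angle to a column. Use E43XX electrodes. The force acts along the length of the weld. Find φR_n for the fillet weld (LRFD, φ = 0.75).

E43XX → F_EXX = 430 MPa.
Effective throat t_e = 0.707 × 5 = 3.535 mm.
Total length L = 100 mm; A_we = 3.535 × 100 = 353.5 mm².
F_nw = 0.6 F_EXX = 0.6 × 430 = 258 MPa.
φR_n = 0.75 × 258 × 353.5 × 10⁻³ = 68.4 kN.

φR_n ≈ 68.4 kN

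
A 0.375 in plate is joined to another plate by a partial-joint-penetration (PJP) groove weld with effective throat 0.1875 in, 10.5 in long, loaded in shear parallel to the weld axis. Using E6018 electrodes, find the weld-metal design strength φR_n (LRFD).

φR_n ≈ 53.2 kips

E60XX → F_EXX = 60 ksi.
Effective throat (given) t_e = 0.1875 in.
A_we = 0.1875 × 10.5 = 1.969 in².
F_nw = 0.6 F_EXX = 36 ksi.
φR_n = 0.75 × 36 × 1.969 = 53.16 kips.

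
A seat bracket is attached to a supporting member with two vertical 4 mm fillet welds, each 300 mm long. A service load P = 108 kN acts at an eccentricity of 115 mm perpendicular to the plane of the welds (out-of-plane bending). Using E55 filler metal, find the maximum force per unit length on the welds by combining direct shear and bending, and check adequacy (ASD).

f_max ≈ 451 N/mm; adequate

E55XX → F_EXX = 550 MPa.
L_w = 2 × 300 = 600 mm; section modulus (unit throat) S = 2 × L²/6 = 30000 mm².
Direct shear f_v = P/L_w = 108×10³/600 = 180 N/mm.
Moment M = P × e = 108×10³ × 115 = 12420000 N·mm; bending f_b = M/S = 414 N/mm.
f_max = √(f_v² + f_b²) = √(180² + 414²) = 451.4 N/mm.
r_n/Ω = (1/2.0) × 0.6 × 550 × (0.707 × 4) = 466.6 N/mm → adequate.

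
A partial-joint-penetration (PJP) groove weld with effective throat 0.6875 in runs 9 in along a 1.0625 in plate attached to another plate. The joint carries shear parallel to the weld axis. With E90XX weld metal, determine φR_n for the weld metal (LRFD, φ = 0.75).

E90XX → F_EXX = 90 ksi.
Effective throat (given) t_e = 0.6875 in.
A_we = 0.6875 × 9 = 6.188 in².
F_nw = 0.6 F_EXX = 54 ksi.
φR_n = 0.75 × 54 × 6.188 = 250.6 kip.

φR_n ≈ 251 kip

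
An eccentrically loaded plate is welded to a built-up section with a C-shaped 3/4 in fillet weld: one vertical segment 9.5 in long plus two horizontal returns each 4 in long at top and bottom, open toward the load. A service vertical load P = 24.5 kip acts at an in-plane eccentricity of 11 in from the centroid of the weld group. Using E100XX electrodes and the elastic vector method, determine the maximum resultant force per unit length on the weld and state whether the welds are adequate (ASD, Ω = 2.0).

f_max ≈ 6.32 kip/in; adequate

E100XX → F_EXX = 100 ksi.
Total weld length L_w = 17.5 in. Treat welds as unit-width lines.
Centroid: x̄ = 2×4×2 / 17.5 = 0.9143 in from the vertical weld.
Polar moment about centroid: J = I_x + I_y = [9.5³/12 + 2×4×4.75²] + [9.5×0.9143² + 2(4³/12 + 4×1.086²)] = 280 in³.
Direct shear f_v = P/L_w = 24.5 / 17.5 = 1.4 kip/in (vertical).
Torsion M = P·e = 24.5 × 11 = 269.5 kip·in.
Critical point at (x, y) = (3.086, 4.75) from centroid. f_tx = M·y/J = 4.572 kip/in; f_ty = M·x/J = 2.97 kip/in.
Resultant f_max = √[f_tx² + (f_v + f_ty)²] = √[4.572² + (1.4 + 2.97)²] = 6.325 kip/in.
Capacity per unit length: r_n/Ω = (1/2.0) × 0.6 × 100 × (0.707 × 0.75) = 15.91 kip/in.
6.325 ≤ 15.91 → adequate.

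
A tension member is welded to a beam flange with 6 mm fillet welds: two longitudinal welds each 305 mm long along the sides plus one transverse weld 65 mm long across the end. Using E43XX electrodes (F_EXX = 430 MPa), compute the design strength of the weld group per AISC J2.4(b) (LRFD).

φR_n ≈ 554 kN

t_e = 0.707 × 6 = 4.242 mm.
R_nwl = 0.6 × 430 × 4.242 × 610 × 10⁻³ = 667.6 kN (longitudinal, 2 welds).
R_nwt = 0.6 × 430 × 4.242 × 65 × 10⁻³ = 71.14 kN (transverse, base value).
(i) R_nwl + R_nwt = 738.7 kN; (ii) 0.85 R_nwl + 1.5 R_nwt = 674.2 kN.
R_n = max = 738.7 kN [governs: (i)]; φR_n = 554.1 kN.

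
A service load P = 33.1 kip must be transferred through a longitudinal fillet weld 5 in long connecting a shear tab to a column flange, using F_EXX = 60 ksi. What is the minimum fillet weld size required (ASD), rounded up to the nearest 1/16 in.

Total weld length L = 5 in.
Required throat t_e = P × Ω / (0.6 F_EXX × L) = 33.1 × 2.0 / (0.6 × 60 × 5) = 0.3678 in.
Required leg w = t_e / 0.707 = 0.5202 in → use 9/16 in.

w = 9/16 in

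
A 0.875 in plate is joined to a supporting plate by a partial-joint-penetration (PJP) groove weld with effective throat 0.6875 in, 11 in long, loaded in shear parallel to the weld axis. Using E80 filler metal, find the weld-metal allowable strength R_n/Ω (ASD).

R_n/Ω ≈ 182 kips

E80XX → F_EXX = 80 ksi.
Effective throat (given) t_e = 0.6875 in.
A_we = 0.6875 × 11 = 7.562 in².
F_nw = 0.6 F_EXX = 48 ksi.
R_n/Ω = (48 × 7.562) / 2.0 = 181.5 kips.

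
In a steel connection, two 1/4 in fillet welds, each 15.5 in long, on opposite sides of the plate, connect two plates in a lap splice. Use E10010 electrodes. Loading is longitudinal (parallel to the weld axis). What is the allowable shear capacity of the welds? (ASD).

E100XX → F_EXX = 100 ksi.
Effective throat t_e = 0.707 × 0.25 = 0.1767 in.
Total length L = 31 in; A_we = 0.1767 × 31 = 5.479 in².
F_nw = 0.6 F_EXX = 0.6 × 100 = 60 ksi.
R_n = 60 × 5.479 = 328.8 kips; R_n/Ω = 328.8/2.0 = 164.4 kips.

R_n/Ω ≈ 164 kips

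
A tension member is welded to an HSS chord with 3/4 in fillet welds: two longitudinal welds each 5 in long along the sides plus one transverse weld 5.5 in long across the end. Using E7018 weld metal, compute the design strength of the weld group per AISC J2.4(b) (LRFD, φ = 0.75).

φR_n ≈ 280 kip

E70XX → F_EXX = 70 ksi.
t_e = 0.707 × 0.75 = 0.5302 in.
R_nwl = 0.6 × 70 × 0.5302 × 10 = 222.7 kip (longitudinal, 2 welds).
R_nwt = 0.6 × 70 × 0.5302 × 5.5 = 122.5 kip (transverse, base value).
(i) R_nwl + R_nwt = 345.2 kip; (ii) 0.85 R_nwl + 1.5 R_nwt = 373 kip.
R_n = max = 373 kip [governs: (ii)]; φR_n = 279.8 kip.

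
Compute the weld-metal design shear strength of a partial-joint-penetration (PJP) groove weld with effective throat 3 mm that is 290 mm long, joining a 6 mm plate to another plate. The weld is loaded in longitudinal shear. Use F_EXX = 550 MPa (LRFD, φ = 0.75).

Effective throat (given) t_e = 3 mm.
A_we = 3 × 290 = 870 mm².
F_nw = 0.6 F_EXX = 330 MPa.
φR_n = 0.75 × 330 × 870 × 10⁻³ = 215.3 kN.

φR_n ≈ 215 kN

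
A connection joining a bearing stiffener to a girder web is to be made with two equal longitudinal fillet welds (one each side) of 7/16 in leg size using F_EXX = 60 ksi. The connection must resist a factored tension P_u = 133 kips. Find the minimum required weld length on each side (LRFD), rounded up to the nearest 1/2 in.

L = 8 in on each side

Throat t_e = 0.707 × 0.4375 = 0.3093 in.
φr_n = 0.75 × 0.6 × 60 × 0.3093 = 8.351 kips/in.
L_req = P_u / φr_n = 133 / 8.351 = 15.93 in total.
Per side: 15.93 / 2 = 7.963 in.
Round up → use L = 8 in on each side.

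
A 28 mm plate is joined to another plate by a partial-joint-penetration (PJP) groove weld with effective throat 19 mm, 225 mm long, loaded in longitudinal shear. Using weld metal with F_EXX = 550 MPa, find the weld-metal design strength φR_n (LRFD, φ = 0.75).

Effective throat (given) t_e = 19 mm.
A_we = 19 × 225 = 4275 mm².
F_nw = 0.6 F_EXX = 330 MPa.
φR_n = 0.75 × 330 × 4275 × 10⁻³ = 1058 kN.

φR_n ≈ 1060 kN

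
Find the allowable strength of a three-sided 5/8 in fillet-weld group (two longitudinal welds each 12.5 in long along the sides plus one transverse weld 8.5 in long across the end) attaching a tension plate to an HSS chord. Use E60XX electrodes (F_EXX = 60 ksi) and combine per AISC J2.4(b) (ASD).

t_e = 0.707 × 0.625 = 0.4419 in.
R_nwl = 0.6 × 60 × 0.4419 × 25 = 397.7 kip (longitudinal, 2 welds).
R_nwt = 0.6 × 60 × 0.4419 × 8.5 = 135.2 kip (transverse, base value).
(i) R_nwl + R_nwt = 532.9 kip; (ii) 0.85 R_nwl + 1.5 R_nwt = 540.9 kip.
R_n = max = 540.9 kip [governs: (ii)]; R_n/Ω = 270.4 kip.

R_n/Ω ≈ 270 kip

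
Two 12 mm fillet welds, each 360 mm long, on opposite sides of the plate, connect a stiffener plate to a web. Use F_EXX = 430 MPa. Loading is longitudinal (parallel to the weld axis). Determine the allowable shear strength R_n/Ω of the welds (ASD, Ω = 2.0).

Effective throat t_e = 0.707 × 12 = 8.484 mm.
Total length L = 720 mm; A_we = 8.484 × 720 = 6108 mm².
F_nw = 0.6 F_EXX = 0.6 × 430 = 258 MPa.
R_n = 258 × 6108 × 10⁻³ = 1576 kN; R_n/Ω = 1576/2.0 = 788 kN.

R_n/Ω ≈ 788 kN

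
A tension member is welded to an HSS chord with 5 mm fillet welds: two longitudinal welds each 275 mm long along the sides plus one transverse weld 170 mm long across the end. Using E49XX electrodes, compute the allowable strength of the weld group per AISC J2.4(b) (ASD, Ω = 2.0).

R_n/Ω ≈ 375 kN

E49XX → F_EXX = 490 MPa.
t_e = 0.707 × 5 = 3.535 mm.
R_nwl = 0.6 × 490 × 3.535 × 550 × 10⁻³ = 571.6 kN (longitudinal, 2 welds).
R_nwt = 0.6 × 490 × 3.535 × 170 × 10⁻³ = 176.7 kN (transverse, base value).
(i) R_nwl + R_nwt = 748.3 kN; (ii) 0.85 R_nwl + 1.5 R_nwt = 750.9 kN.
R_n = max = 750.9 kN [governs: (ii)]; R_n/Ω = 375.4 kN.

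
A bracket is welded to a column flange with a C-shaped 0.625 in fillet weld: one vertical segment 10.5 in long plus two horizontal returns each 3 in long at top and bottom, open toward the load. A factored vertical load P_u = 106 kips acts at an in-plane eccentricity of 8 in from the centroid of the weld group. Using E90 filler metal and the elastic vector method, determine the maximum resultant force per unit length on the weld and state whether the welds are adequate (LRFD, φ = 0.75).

E90XX → F_EXX = 90 ksi.
Total weld length L_w = 16.5 in. Treat welds as unit-width lines.
Centroid: x̄ = 2×3×1.5 / 16.5 = 0.5455 in from the vertical weld.
Polar moment about centroid: J = I_x + I_y = [10.5³/12 + 2×3×5.25²] + [10.5×0.5455² + 2(3³/12 + 3×0.9545²)] = 274.9 in³.
Direct shear f_v = P/L_w = 106 / 16.5 = 6.424 kip/in (vertical).
Torsion M = P·e = 106 × 8 = 848 kip·in.
Critical point at (x, y) = (2.455, 5.25) from centroid. f_tx = M·y/J = 16.19 kip/in; f_ty = M·x/J = 7.571 kip/in.
Resultant f_max = √[f_tx² + (f_v + f_ty)²] = √[16.19² + (6.424 + 7.571)²] = 21.4 kip/in.
Capacity per unit length: φr_n = 0.75 × 0.6 × 90 × (0.707 × 0.625) = 17.9 kip/in.
21.4 > 17.9 → NOT adequate.

f_max ≈ 21.4 kip/in; NOT adequate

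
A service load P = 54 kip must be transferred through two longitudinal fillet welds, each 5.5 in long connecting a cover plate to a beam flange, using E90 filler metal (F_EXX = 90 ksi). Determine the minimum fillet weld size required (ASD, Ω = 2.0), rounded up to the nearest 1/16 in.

Total weld length L = 11 in.
Required throat t_e = P × Ω / (0.6 F_EXX × L) = 54 × 2.0 / (0.6 × 90 × 11) = 0.1818 in.
Required leg w = t_e / 0.707 = 0.2572 in → use 5/16 in.

w = 5/16 in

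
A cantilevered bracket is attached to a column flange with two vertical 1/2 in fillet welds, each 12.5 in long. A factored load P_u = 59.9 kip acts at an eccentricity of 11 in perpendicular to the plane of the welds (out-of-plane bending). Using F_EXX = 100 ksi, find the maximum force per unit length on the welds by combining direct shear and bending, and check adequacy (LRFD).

L_w = 2 × 12.5 = 25 in; section modulus (unit throat) S = 2 × L²/6 = 52.08 in².
Direct shear f_v = P/L_w = 59.9/25 = 2.396 kip/in.
Moment M = P × e = 59.9 × 11 = 658.9 kip·in; bending f_b = M/S = 12.65 kip/in.
f_max = √(f_v² + f_b²) = √(2.396² + 12.65²) = 12.88 kip/in.
φr_n = 0.75 × 0.6 × 100 × (0.707 × 0.5) = 15.91 kip/in → adequate.

f_max ≈ 12.9 kip/in; adequate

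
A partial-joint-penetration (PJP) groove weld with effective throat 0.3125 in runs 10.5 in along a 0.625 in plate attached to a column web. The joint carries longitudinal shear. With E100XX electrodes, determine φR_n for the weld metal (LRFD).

φR_n ≈ 148 kips

E100XX → F_EXX = 100 ksi.
Effective throat (given) t_e = 0.3125 in.
A_we = 0.3125 × 10.5 = 3.281 in².
F_nw = 0.6 F_EXX = 60 ksi.
φR_n = 0.75 × 60 × 3.281 = 147.7 kips.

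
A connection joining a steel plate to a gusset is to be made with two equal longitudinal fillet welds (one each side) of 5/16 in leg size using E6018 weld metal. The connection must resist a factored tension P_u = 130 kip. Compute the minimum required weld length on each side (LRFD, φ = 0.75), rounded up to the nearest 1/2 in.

E60XX → F_EXX = 60 ksi.
Throat t_e = 0.707 × 0.3125 = 0.2209 in.
φr_n = 0.75 × 0.6 × 60 × 0.2209 = 5.965 kip/in.
L_req = P_u / φr_n = 130 / 5.965 = 21.79 in total.
Per side: 21.79 / 2 = 10.9 in.
Round up → use L = 11 in on each side.

L = 11 in on each side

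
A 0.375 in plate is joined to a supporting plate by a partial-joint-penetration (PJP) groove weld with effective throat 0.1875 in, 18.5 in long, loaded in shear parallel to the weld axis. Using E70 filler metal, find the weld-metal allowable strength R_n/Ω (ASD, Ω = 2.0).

E70XX → F_EXX = 70 ksi.
Effective throat (given) t_e = 0.1875 in.
A_we = 0.1875 × 18.5 = 3.469 in².
F_nw = 0.6 F_EXX = 42 ksi.
R_n/Ω = (42 × 3.469) / 2.0 = 72.84 kip.

R_n/Ω ≈ 72.8 kip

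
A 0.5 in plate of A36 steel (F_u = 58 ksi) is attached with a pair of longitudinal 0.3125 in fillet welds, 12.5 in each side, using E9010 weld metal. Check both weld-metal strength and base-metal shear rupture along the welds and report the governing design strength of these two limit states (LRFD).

E90XX → F_EXX = 90 ksi.
t_e = 0.707 × 0.3125 = 0.2209 in; L = 25 in.
Weld metal: φR_n = 0.75 × 0.6 × 90 × 0.2209 × 25 = 223.7 kips.
Base metal (shear rupture): φR_n = 0.75 × 0.6 × 58 × 0.5 × 25 = 326.2 kips.
Governing: weld metal.

φR_n ≈ 224 kips (weld metal governs)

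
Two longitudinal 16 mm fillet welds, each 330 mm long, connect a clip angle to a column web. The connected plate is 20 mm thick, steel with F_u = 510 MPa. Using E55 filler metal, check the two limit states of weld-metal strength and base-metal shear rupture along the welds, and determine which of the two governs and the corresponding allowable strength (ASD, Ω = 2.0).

E55XX → F_EXX = 550 MPa.
t_e = 0.707 × 16 = 11.31 mm; L = 660 mm.
Weld metal: R_n/Ω = (1/2.0) × 0.6 × 550 × 11.31 × 660 × 10⁻³ = 1232 kN.
Base metal (shear rupture): R_n/Ω = (1/2.0) × 0.6 × 510 × 20 × 660 × 10⁻³ = 2020 kN.
Governing: weld metal.

R_n/Ω ≈ 1230 kN (weld metal governs)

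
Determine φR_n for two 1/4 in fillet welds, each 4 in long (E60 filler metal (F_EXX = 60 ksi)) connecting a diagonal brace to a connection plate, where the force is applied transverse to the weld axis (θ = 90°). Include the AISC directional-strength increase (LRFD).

φR_n ≈ 57.3 kip

t_e = 0.707 × 0.25 = 0.1767 in; A_we = 0.1767 × 8 = 1.414 in².
Directional factor: 1.0 + 0.5 sin^1.5(90°) = 1.5.
F_nw = 0.6 × 60 × 1.5 = 54 ksi.
φR_n = 0.75 × 54 × 1.414 = 57.27 kip.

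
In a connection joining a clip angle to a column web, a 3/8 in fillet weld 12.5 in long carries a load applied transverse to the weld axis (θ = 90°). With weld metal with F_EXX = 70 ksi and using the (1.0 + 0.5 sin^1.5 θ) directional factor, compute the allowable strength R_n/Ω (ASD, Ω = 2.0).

R_n/Ω ≈ 104 kip

t_e = 0.707 × 0.375 = 0.2651 in; A_we = 0.2651 × 12.5 = 3.314 in².
Directional factor: 1.0 + 0.5 sin^1.5(90°) = 1.5.
F_nw = 0.6 × 70 × 1.5 = 63 ksi.
R_n/Ω = (63 × 3.314) / 2.0 = 104.4 kip.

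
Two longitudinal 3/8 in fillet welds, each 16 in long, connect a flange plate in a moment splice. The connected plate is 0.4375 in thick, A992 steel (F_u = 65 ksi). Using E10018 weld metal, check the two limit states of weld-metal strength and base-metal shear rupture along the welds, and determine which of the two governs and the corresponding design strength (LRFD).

φR_n ≈ 382 kips (weld metal governs)

E100XX → F_EXX = 100 ksi.
t_e = 0.707 × 0.375 = 0.2651 in; L = 32 in.
Weld metal: φR_n = 0.75 × 0.6 × 100 × 0.2651 × 32 = 381.8 kips.
Base metal (shear rupture): φR_n = 0.75 × 0.6 × 65 × 0.4375 × 32 = 409.5 kips.
Governing: weld metal.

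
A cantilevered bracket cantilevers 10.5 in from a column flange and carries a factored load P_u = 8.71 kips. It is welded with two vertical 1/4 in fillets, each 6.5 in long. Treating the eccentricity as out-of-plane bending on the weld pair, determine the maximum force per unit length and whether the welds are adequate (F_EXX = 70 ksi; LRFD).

L_w = 2 × 6.5 = 13 in; section modulus (unit throat) S = 2 × L²/6 = 14.08 in².
Direct shear f_v = P/L_w = 8.71/13 = 0.67 kip/in.
Moment M = P × e = 8.71 × 10.5 = 91.455 kip·in; bending f_b = M/S = 6.494 kip/in.
f_max = √(f_v² + f_b²) = √(0.67² + 6.494²) = 6.528 kip/in.
φr_n = 0.75 × 0.6 × 70 × (0.707 × 0.25) = 5.568 kip/in → NOT adequate.

f_max ≈ 6.53 kip/in; NOT adequate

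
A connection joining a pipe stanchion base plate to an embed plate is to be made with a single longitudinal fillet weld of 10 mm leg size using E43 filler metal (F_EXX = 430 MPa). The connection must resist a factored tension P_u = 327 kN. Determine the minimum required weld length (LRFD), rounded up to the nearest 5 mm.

L = 240 mm

Throat t_e = 0.707 × 10 = 7.07 mm.
φr_n = 0.75 × 0.6 × 430 × 7.07 × 10⁻³ = 1.368 kN/mm.
L_req = P_u / φr_n = 327 / 1.368 = 239 mm total.
Round up → use L = 240 mm.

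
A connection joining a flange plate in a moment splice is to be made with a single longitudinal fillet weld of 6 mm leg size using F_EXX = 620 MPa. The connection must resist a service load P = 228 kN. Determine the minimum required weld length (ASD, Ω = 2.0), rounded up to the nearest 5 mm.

Throat t_e = 0.707 × 6 = 4.242 mm.
r_n/Ω = (0.6 × 620 × 4.242) / 2.0 = 789 N/mm = 0.789 kN/mm.
L_req = P / (r_n/Ω) = 228 / 0.789 = 289 mm total.
Round up → use L = 290 mm.

L = 290 mm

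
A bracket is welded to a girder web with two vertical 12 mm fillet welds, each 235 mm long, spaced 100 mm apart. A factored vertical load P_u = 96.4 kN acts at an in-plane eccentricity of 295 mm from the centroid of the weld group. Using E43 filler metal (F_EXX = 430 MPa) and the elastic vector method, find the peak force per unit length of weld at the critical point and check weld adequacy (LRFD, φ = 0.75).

Total weld length L_w = 470 mm. Treat welds as unit-width lines.
Polar moment about centroid: J = 2[d³/12 + d(b/2)²] = 2[235³/12 + 235×50²] = 3338000 mm³.
Direct shear f_v = P/L_w = 96.4×10³ / 470 = 205.1 N/mm (vertical).
Torsion M = P·e = 96.4×10³ × 295 = 28438000 N·mm.
Critical point at (x, y) = (50, 117.5) from centroid. f_tx = M·y/J = 1001 N/mm; f_ty = M·x/J = 426 N/mm.
Resultant f_max = √[f_tx² + (f_v + f_ty)²] = √[1001² + (205.1 + 426)²] = 1183 N/mm.
Capacity per unit length: φr_n = 0.75 × 0.6 × 430 × (0.707 × 12) = 1642 N/mm.
1183 ≤ 1642 → adequate.

f_max ≈ 1180 N/mm; adequate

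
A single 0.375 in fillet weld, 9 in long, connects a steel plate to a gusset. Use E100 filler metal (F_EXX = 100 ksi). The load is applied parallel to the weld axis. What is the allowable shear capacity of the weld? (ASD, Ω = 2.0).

Effective throat t_e = 0.707 × 0.375 = 0.2651 in.
Total length L = 9 in; A_we = 0.2651 × 9 = 2.386 in².
F_nw = 0.6 F_EXX = 0.6 × 100 = 60 ksi.
R_n = 60 × 2.386 = 143.2 kips; R_n/Ω = 143.2/2.0 = 71.58 kips.

R_n/Ω ≈ 71.6 kips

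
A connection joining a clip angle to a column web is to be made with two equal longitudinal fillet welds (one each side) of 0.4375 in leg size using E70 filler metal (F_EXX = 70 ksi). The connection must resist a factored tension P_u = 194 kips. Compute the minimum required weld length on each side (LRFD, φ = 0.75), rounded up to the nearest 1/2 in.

Throat t_e = 0.707 × 0.4375 = 0.3093 in.
φr_n = 0.75 × 0.6 × 70 × 0.3093 = 9.743 kips/in.
L_req = P_u / φr_n = 194 / 9.743 = 19.91 in total.
Per side: 19.91 / 2 = 9.956 in.
Round up → use L = 10 in on each side.

L = 10 in on each side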